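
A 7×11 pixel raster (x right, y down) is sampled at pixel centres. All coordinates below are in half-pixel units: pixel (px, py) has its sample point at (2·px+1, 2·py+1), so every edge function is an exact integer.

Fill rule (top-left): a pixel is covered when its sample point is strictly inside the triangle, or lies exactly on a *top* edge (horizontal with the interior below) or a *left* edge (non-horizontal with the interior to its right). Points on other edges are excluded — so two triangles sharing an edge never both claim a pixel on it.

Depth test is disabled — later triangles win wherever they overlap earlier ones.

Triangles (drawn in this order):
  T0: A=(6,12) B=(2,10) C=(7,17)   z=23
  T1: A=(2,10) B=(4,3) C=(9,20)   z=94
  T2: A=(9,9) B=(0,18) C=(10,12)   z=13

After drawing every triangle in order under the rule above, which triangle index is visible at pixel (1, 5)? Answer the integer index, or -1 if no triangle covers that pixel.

T0:
  2·area = 18  (B↔C swapped to make it positive)
  edge (6, 12)→(7, 17): d=(1,5) right/bottom  bias=-1
  edge (7, 17)→(2, 10): d=(-5,-7) top-left  bias=+0
  edge (2, 10)→(6, 12): d=(4,2) right/bottom  bias=-1
    (2,3)@(5, 7): e=[0,36,-18] → ·  [on edge]
    (1,5)@(3, 11): e=[14,2,2] → #
    (2,5)@(5, 11): e=[4,16,-2] → ·
    (1,6)@(3, 13): e=[16,-8,10] → ·
    (2,6)@(5, 13): e=[6,6,6] → #
    (3,6)@(7, 13): e=[-4,20,2] → ·
    (2,7)@(5, 15): e=[8,-4,14] → ·
    (3,8)@(7, 17): e=[0,0,18] → ·  [on edge]
  covered (2 px):
    · · · · · · ·
    · · · · · · ·
    · · · · · · ·
    · · · · · · ·
    · · · · · · ·
    · # · · · · ·
    · · # · · · ·
    · · · · · · ·
    · · · · · · ·
    · · · · · · ·
    · · · · · · ·
T1:
  2·area = 69
  edge (2, 10)→(4, 3): d=(2,-7) top-left  bias=+0
  edge (4, 3)→(9, 20): d=(5,17) right/bottom  bias=-1
  edge (9, 20)→(2, 10): d=(-7,-10) top-left  bias=+0
    (1,3)@(3, 7): e=[1,37,31] → #
    (2,3)@(5, 7): e=[15,3,51] → #
    (3,3)@(7, 7): e=[29,-31,71] → ·
    (1,4)@(3, 9): e=[5,47,17] → #
    (3,4)@(7, 9): e=[33,-21,57] → ·
    (1,5)@(3, 11): e=[9,57,3] → #
    (3,5)@(7, 11): e=[37,-11,43] → ·
    (1,6)@(3, 13): e=[13,67,-11] → ·
    (2,6)@(5, 13): e=[27,33,9] → #
    (3,6)@(7, 13): e=[41,-1,29] → ·
    (2,7)@(5, 15): e=[31,43,-5] → ·
    (3,7)@(7, 15): e=[45,9,15] → #
  covered (9 px):
    · · · · · · ·
    · · · · · · ·
    · · · · · · ·
    · # # · · · ·
    · # # · · · ·
    · # # · · · ·
    · · # · · · ·
    · · · # · · ·
    · · · # · · ·
    · · · · · · ·
    · · · · · · ·
T2:
  2·area = 36  (B↔C swapped to make it positive)
  edge (9, 9)→(10, 12): d=(1,3) right/bottom  bias=-1
  edge (10, 12)→(0, 18): d=(-10,6) right/bottom  bias=-1
  edge (0, 18)→(9, 9): d=(9,-9) top-left  bias=+0
    (3,1)@(7, 3): e=[0,108,-72] → ·  [on edge]
    (6,2)@(13, 5): e=[-16,52,0] → ·  [on edge]
    (5,3)@(11, 7): e=[-8,44,0] → ·  [on edge]
    (4,4)@(9, 9): e=[0,36,0] → ·  [on edge]
    (3,5)@(7, 11): e=[8,28,0] → #  [on edge]
    (4,5)@(9, 11): e=[2,16,18] → #
    (5,5)@(11, 11): e=[-4,4,36] → ·
    (2,6)@(5, 13): e=[16,20,0] → #  [on edge]
    (4,6)@(9, 13): e=[4,-4,36] → ·
    (1,7)@(3, 15): e=[24,12,0] → #  [on edge]
    (2,7)@(5, 15): e=[18,0,18] → ·  [on edge]
    (3,7)@(7, 15): e=[12,-12,36] → ·
    (5,7)@(11, 15): e=[0,-36,72] → ·  [on edge]
    (0,8)@(1, 17): e=[32,4,0] → #  [on edge]
    (6,10)@(13, 21): e=[0,-108,144] → ·  [on edge]
  covered (6 px):
    · · · · · · ·
    · · · · · · ·
    · · · · · · ·
    · · · · · · ·
    · · · · · · ·
    · · · # # · ·
    · · # # · · ·
    · # · · · · ·
    # · · · · · ·
    · · · · · · ·
    · · · · · · ·

Z-buffer (winner per pixel, '.' = empty):
  . . . . . . .
  . . . . . . .
  . . . . . . .
  . 1 1 . . . .
  . 1 1 . . . .
  . 1 1 2 2 . .
  . . 2 2 . . .
  . 2 . 1 . . .
  2 . . 1 . . .
  . . . . . . .
  . . . . . . .

Answer: 1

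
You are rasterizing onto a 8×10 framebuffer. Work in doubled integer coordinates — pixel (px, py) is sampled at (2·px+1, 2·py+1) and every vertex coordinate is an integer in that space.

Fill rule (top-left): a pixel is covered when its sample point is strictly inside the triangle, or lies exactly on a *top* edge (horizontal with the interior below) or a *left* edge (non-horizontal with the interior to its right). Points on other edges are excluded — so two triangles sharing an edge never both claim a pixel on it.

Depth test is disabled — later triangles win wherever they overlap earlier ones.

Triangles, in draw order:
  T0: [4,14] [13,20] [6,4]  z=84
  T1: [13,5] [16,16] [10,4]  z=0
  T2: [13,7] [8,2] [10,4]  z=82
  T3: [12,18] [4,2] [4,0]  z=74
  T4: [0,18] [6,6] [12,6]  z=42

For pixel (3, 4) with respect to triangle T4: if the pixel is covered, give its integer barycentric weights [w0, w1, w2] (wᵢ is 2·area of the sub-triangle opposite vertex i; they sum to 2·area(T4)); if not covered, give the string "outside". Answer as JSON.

T0:
  2·area = 102  (B↔C swapped to make it positive)
  edge (4, 14)→(6, 4): d=(2,-10) top-left  bias=+0
  edge (6, 4)→(13, 20): d=(7,16) right/bottom  bias=-1
  edge (13, 20)→(4, 14): d=(-9,-6) top-left  bias=+0
    (3,3)@(7, 7): e=[16,5,81] → X
    (4,3)@(9, 7): e=[36,-27,93] → .
    (2,4)@(5, 9): e=[0,51,51] → X  [on edge]
    (4,4)@(9, 9): e=[40,-13,75] → .
    (2,5)@(5, 11): e=[4,65,33] → X
    (4,5)@(9, 11): e=[44,1,57] → X
    (5,5)@(11, 11): e=[64,-31,69] → .
    (2,6)@(5, 13): e=[8,79,15] → X
    (5,6)@(11, 13): e=[68,-17,51] → .
    (2,7)@(5, 15): e=[12,93,-3] → .
    (3,7)@(7, 15): e=[32,61,9] → X
    (5,7)@(11, 15): e=[72,-3,33] → .
    (1,9)@(3, 19): e=[0,153,-51] → .  [on edge]
  covered (13 px):
    . . . . . . . .
    . . . . . . . .
    . . . . . . . .
    . . . X . . . .
    . . X X . . . .
    . . X X X . . .
    . . X X X . . .
    . . . X X . . .
    . . . . X X . .
    . . . . . . . .
T1:
  2·area = 30
  edge (13, 5)→(16, 16): d=(3,11) right/bottom  bias=-1
  edge (16, 16)→(10, 4): d=(-6,-12) top-left  bias=+0
  edge (10, 4)→(13, 5): d=(3,1) right/bottom  bias=-1
    (0,0)@(1, 1): e=[120,-90,0] → .  [on edge]
    (3,1)@(7, 3): e=[60,-30,0] → .  [on edge]
    (5,2)@(11, 5): e=[22,6,2] → X
    (6,2)@(13, 5): e=[0,30,0] → .  [on edge]
    (5,3)@(11, 7): e=[28,-6,8] → .
    (6,3)@(13, 7): e=[6,18,6] → X
    (7,3)@(15, 7): e=[-16,42,4] → .
    (6,4)@(13, 9): e=[12,6,12] → X
    (7,4)@(15, 9): e=[-10,30,10] → .
    (6,5)@(13, 11): e=[18,-6,18] → .
    (7,6)@(15, 13): e=[2,6,22] → X
    (7,7)@(15, 15): e=[8,-6,28] → .
  covered (4 px):
    . . . . . . . .
    . . . . . . . .
    . . . . . X . .
    . . . . . . X .
    . . . . . . X .
    . . . . . . . .
    . . . . . . . X
    . . . . . . . .
    . . . . . . . .
    . . . . . . . .
T2:
  degenerate (2·area = 0) — covers nothing
T3:
  2·area = 16
  edge (12, 18)→(4, 2): d=(-8,-16) top-left  bias=+0
  edge (4, 2)→(4, 0): d=(0,-2) top-left  bias=+0
  edge (4, 0)→(12, 18): d=(8,18) right/bottom  bias=-1
    (2,1)@(5, 3): e=[8,2,6] → X
    (3,1)@(7, 3): e=[40,6,-30] → .
    (2,2)@(5, 5): e=[-8,2,22] → .
    (3,3)@(7, 7): e=[8,6,2] → X
    (4,3)@(9, 7): e=[40,10,-34] → .
    (3,4)@(7, 9): e=[-8,6,18] → .
  covered (2 px):
    . . . . . . . .
    . . X . . . . .
    . . . . . . . .
    . . . X . . . .
    . . . . . . . .
    . . . . . . . .
    . . . . . . . .
    . . . . . . . .
    . . . . . . . .
    . . . . . . . .
T4:
  2·area = 72
  edge (0, 18)→(6, 6): d=(6,-12) top-left  bias=+0
  edge (6, 6)→(12, 6): d=(6,0) top-left  bias=+0
  edge (12, 6)→(0, 18): d=(-12,12) right/bottom  bias=-1
    (7,1)@(15, 3): e=[90,-18,0] → .  [on edge]
    (6,2)@(13, 5): e=[78,-6,0] → .  [on edge]
    (3,3)@(7, 7): e=[18,6,48] → X
    (4,3)@(9, 7): e=[42,6,24] → X
    (5,3)@(11, 7): e=[66,6,0] → .  [on edge]
    (2,4)@(5, 9): e=[6,18,48] → X
    (4,4)@(9, 9): e=[54,18,0] → .  [on edge]
    (2,5)@(5, 11): e=[18,30,24] → X
    (3,5)@(7, 11): e=[42,30,0] → .  [on edge]
    (1,6)@(3, 13): e=[6,42,24] → X
    (2,6)@(5, 13): e=[30,42,0] → .  [on edge]
    (1,7)@(3, 15): e=[18,54,0] → .  [on edge]
    (0,8)@(1, 17): e=[6,66,0] → .  [on edge]
  covered (6 px):
    . . . . . . . .
    . . . . . . . .
    . . . . . . . .
    . . . X X . . .
    . . X X . . . .
    . . X . . . . .
    . X . . . . . .
    . . . . . . . .
    . . . . . . . .
    . . . . . . . .

Result: [18,24,30]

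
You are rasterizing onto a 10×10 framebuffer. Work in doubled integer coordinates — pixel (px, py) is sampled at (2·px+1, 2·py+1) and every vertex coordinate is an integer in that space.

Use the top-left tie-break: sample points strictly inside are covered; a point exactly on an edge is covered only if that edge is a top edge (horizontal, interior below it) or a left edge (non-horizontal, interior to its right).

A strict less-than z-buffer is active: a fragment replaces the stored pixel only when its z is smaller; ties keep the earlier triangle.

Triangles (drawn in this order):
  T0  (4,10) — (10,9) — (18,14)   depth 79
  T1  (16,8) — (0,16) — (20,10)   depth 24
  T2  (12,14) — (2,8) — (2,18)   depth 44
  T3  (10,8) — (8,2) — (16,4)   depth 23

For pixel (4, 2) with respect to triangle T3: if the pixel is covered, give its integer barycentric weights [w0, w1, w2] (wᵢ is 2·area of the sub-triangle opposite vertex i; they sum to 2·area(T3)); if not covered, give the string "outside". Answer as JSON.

T0:
  2·area = 38
  edge (4, 10)→(10, 9): d=(6,-1) top-left  bias=+0
  edge (10, 9)→(18, 14): d=(8,5) right/bottom  bias=-1
  edge (18, 14)→(4, 10): d=(-14,-4) top-left  bias=+0
    (4,5)@(9, 11): e=[11,21,6] → █
    (5,5)@(11, 11): e=[13,11,14] → █
    (6,5)@(13, 11): e=[15,1,22] → █
    (7,5)@(15, 11): e=[17,-9,30] → ·
    (4,6)@(9, 13): e=[23,37,-22] → ·
    (5,6)@(11, 13): e=[25,27,-14] → ·
    (6,6)@(13, 13): e=[27,17,-6] → ·
    (7,6)@(15, 13): e=[29,7,2] → █
    (8,6)@(17, 13): e=[31,-3,10] → ·
    (7,7)@(15, 15): e=[41,23,-26] → ·
  covered (4 px):
    · · · · · · · · · ·
    · · · · · · · · · ·
    · · · · · · · · · ·
    · · · · · · · · · ·
    · · · · · · · · · ·
    · · · · █ █ █ · · ·
    · · · · · · · █ · ·
    · · · · · · · · · ·
    · · · · · · · · · ·
    · · · · · · · · · ·
T1:
  2·area = 64  (B↔C swapped to make it positive)
  edge (16, 8)→(20, 10): d=(4,2) right/bottom  bias=-1
  edge (20, 10)→(0, 16): d=(-20,6) right/bottom  bias=-1
  edge (0, 16)→(16, 8): d=(16,-8) top-left  bias=+0
    (7,4)@(15, 9): e=[6,50,8] → █
    (8,4)@(17, 9): e=[2,38,24] → █
    (9,4)@(19, 9): e=[-2,26,40] → ·
    (5,5)@(11, 11): e=[22,34,8] → █
    (6,5)@(13, 11): e=[18,22,24] → █
    (8,5)@(17, 11): e=[10,-2,56] → ·
    (3,6)@(7, 13): e=[38,18,8] → █
    (4,6)@(9, 13): e=[34,6,24] → █
    (5,6)@(11, 13): e=[30,-6,40] → ·
    (6,6)@(13, 13): e=[26,-18,56] → ·
    (7,6)@(15, 13): e=[22,-30,72] → ·
    (1,7)@(3, 15): e=[54,2,8] → █
  covered (8 px):
    · · · · · · · · · ·
    · · · · · · · · · ·
    · · · · · · · · · ·
    · · · · · · · · · ·
    · · · · · · · █ █ ·
    · · · · · █ █ █ · ·
    · · · █ █ · · · · ·
    · █ · · · · · · · ·
    · · · · · · · · · ·
    · · · · · · · · · ·
T2:
  2·area = 100  (B↔C swapped to make it positive)
  edge (12, 14)→(2, 18): d=(-10,4) right/bottom  bias=-1
  edge (2, 18)→(2, 8): d=(0,-10) top-left  bias=+0
  edge (2, 8)→(12, 14): d=(10,6) right/bottom  bias=-1
    (1,4)@(3, 9): e=[86,10,4] → █
    (2,4)@(5, 9): e=[78,30,-8] → ·
    (1,5)@(3, 11): e=[66,10,24] → █
    (2,5)@(5, 11): e=[58,30,12] → █
    (3,5)@(7, 11): e=[50,50,0] → ·  [on edge]
    (1,6)@(3, 13): e=[46,10,44] → █
    (3,6)@(7, 13): e=[30,50,20] → █
    (4,6)@(9, 13): e=[22,70,8] → █
    (5,6)@(11, 13): e=[14,90,-4] → ·
    (1,7)@(3, 15): e=[26,10,64] → █
    (5,7)@(11, 15): e=[-6,90,16] → ·
    (1,8)@(3, 17): e=[6,10,84] → █
    (8,8)@(17, 17): e=[-50,150,0] → ·  [on edge]
  covered (12 px):
    · · · · · · · · · ·
    · · · · · · · · · ·
    · · · · · · · · · ·
    · · · · · · · · · ·
    · █ · · · · · · · ·
    · █ █ · · · · · · ·
    · █ █ █ █ · · · · ·
    · █ █ █ █ · · · · ·
    · █ · · · · · · · ·
    · · · · · · · · · ·
T3:
  2·area = 44
  edge (10, 8)→(8, 2): d=(-2,-6) top-left  bias=+0
  edge (8, 2)→(16, 4): d=(8,2) right/bottom  bias=-1
  edge (16, 4)→(10, 8): d=(-6,4) right/bottom  bias=-1
    (4,1)@(9, 3): e=[4,6,34] → █
    (5,1)@(11, 3): e=[16,2,26] → █
    (6,1)@(13, 3): e=[28,-2,18] → ·
    (4,2)@(9, 5): e=[0,22,22] → █  [on edge]
    (6,2)@(13, 5): e=[24,14,6] → █
    (7,2)@(15, 5): e=[36,10,-2] → ·
    (4,3)@(9, 7): e=[-4,38,10] → ·
    (5,3)@(11, 7): e=[8,34,2] → █
    (6,3)@(13, 7): e=[20,30,-6] → ·
    (5,4)@(11, 9): e=[4,50,-10] → ·
    (5,5)@(11, 11): e=[0,66,-22] → ·  [on edge]
    (6,8)@(13, 17): e=[0,110,-66] → ·  [on edge]
  covered (6 px):
    · · · · · · · · · ·
    · · · · █ █ · · · ·
    · · · · █ █ █ · · ·
    · · · · · █ · · · ·
    · · · · · · · · · ·
    · · · · · · · · · ·
    · · · · · · · · · ·
    · · · · · · · · · ·
    · · · · · · · · · ·
    · · · · · · · · · ·

Answer: [22,22,0]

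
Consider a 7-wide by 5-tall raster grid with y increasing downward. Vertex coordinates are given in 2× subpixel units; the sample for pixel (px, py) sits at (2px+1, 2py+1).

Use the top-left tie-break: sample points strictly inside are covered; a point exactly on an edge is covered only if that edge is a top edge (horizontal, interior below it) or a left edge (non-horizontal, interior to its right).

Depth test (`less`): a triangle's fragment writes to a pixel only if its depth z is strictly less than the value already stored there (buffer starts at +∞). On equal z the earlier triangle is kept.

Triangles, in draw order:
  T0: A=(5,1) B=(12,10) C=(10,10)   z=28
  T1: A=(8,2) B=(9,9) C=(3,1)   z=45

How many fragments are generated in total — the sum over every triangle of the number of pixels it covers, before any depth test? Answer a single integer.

T0:
  2·area = 18
  edge (5, 1)→(12, 10): d=(7,9) right/bottom  bias=-1
  edge (12, 10)→(10, 10): d=(-2,0) right/bottom  bias=-1
  edge (10, 10)→(5, 1): d=(-5,-9) top-left  bias=+0
    (2,0)@(5, 1): e=[0,18,0] → ·  [on edge]
    (4,3)@(9, 7): e=[6,6,6] → #
    (5,3)@(11, 7): e=[-12,6,24] → ·
    (4,4)@(9, 9): e=[20,2,-4] → ·
    (5,4)@(11, 9): e=[2,2,14] → #
    (6,4)@(13, 9): e=[-16,2,32] → ·
  covered (2 px):
    · · · · · · ·
    · · · · · · ·
    · · · · · · ·
    · · · · # · ·
    · · · · · # ·
T1:
  2·area = 34
  edge (8, 2)→(9, 9): d=(1,7) right/bottom  bias=-1
  edge (9, 9)→(3, 1): d=(-6,-8) top-left  bias=+0
  edge (3, 1)→(8, 2): d=(5,1) right/bottom  bias=-1
    (1,0)@(3, 1): e=[34,0,0] → ·  [on edge]
    (2,1)@(5, 3): e=[22,4,8] → #
    (3,1)@(7, 3): e=[8,20,6] → #
    (4,1)@(9, 3): e=[-6,36,4] → ·
    (6,1)@(13, 3): e=[-34,68,0] → ·  [on edge]
    (2,2)@(5, 5): e=[24,-8,18] → ·
    (3,2)@(7, 5): e=[10,8,16] → #
    (4,2)@(9, 5): e=[-4,24,14] → ·
    (3,3)@(7, 7): e=[12,-4,26] → ·
    (4,4)@(9, 9): e=[0,0,34] → ·  [on edge]
  covered (3 px):
    · · · · · · ·
    · · # # · · ·
    · · · # · · ·
    · · · · · · ·
    · · · · · · ·

Answer: 5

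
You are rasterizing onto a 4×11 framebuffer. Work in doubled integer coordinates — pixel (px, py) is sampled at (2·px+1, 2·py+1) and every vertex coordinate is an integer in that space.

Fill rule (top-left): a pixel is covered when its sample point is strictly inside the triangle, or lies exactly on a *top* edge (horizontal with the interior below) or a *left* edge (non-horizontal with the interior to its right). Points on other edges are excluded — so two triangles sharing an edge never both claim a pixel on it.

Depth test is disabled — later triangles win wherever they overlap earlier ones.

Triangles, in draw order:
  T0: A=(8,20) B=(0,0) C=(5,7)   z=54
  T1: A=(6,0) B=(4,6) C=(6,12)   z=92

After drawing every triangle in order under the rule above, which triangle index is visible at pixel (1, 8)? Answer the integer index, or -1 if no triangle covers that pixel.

T0:
  2·area = 44
  edge (8, 20)→(0, 0): d=(-8,-20) top-left  bias=+0
  edge (0, 0)→(5, 7): d=(5,7) right/bottom  bias=-1
  edge (5, 7)→(8, 20): d=(3,13) right/bottom  bias=-1
    (1,2)@(3, 5): e=[20,4,20] → █
    (2,2)@(5, 5): e=[60,-10,-6] → ·
    (1,3)@(3, 7): e=[4,14,26] → █
    (2,3)@(5, 7): e=[44,0,0] → ·  [on edge]
    (1,4)@(3, 9): e=[-12,24,32] → ·
    (2,4)@(5, 9): e=[28,10,6] → █
    (3,4)@(7, 9): e=[68,-4,-20] → ·
    (2,5)@(5, 11): e=[12,20,12] → █
    (3,5)@(7, 11): e=[52,6,-14] → ·
    (2,6)@(5, 13): e=[-4,30,18] → ·
    (3,8)@(7, 17): e=[4,36,4] → █
    (3,9)@(7, 19): e=[-12,46,10] → ·
  covered (5 px):
    · · · ·
    · · · ·
    · █ · ·
    · █ · ·
    · · █ ·
    · · █ ·
    · · · ·
    · · · ·
    · · · █
    · · · ·
    · · · ·
T1:
  2·area = 24  (B↔C swapped to make it positive)
  edge (6, 0)→(6, 12): d=(0,12) right/bottom  bias=-1
  edge (6, 12)→(4, 6): d=(-2,-6) top-left  bias=+0
  edge (4, 6)→(6, 0): d=(2,-6) top-left  bias=+0
    (1,1)@(3, 3): e=[36,0,-12] → ·  [on edge]
    (2,1)@(5, 3): e=[12,12,0] → █  [on edge]
    (3,1)@(7, 3): e=[-12,24,12] → ·
    (2,2)@(5, 5): e=[12,8,4] → █
    (3,2)@(7, 5): e=[-12,20,16] → ·
    (2,3)@(5, 7): e=[12,4,8] → █
    (3,3)@(7, 7): e=[-12,16,20] → ·
    (1,4)@(3, 9): e=[36,-12,0] → ·  [on edge]
    (2,4)@(5, 9): e=[12,0,12] → █  [on edge]
    (3,4)@(7, 9): e=[-12,12,24] → ·
    (2,5)@(5, 11): e=[12,-4,16] → ·
    (0,7)@(1, 15): e=[60,-36,0] → ·  [on edge]
    (3,7)@(7, 15): e=[-12,0,36] → ·  [on edge]
  covered (4 px):
    · · · ·
    · · █ ·
    · · █ ·
    · · █ ·
    · · █ ·
    · · · ·
    · · · ·
    · · · ·
    · · · ·
    · · · ·
    · · · ·

Z-buffer (winner per pixel, '.' = empty):
  . . . .
  . . 1 .
  . 0 1 .
  . 0 1 .
  . . 1 .
  . . 0 .
  . . . .
  . . . .
  . . . 0
  . . . .
  . . . .

Final: -1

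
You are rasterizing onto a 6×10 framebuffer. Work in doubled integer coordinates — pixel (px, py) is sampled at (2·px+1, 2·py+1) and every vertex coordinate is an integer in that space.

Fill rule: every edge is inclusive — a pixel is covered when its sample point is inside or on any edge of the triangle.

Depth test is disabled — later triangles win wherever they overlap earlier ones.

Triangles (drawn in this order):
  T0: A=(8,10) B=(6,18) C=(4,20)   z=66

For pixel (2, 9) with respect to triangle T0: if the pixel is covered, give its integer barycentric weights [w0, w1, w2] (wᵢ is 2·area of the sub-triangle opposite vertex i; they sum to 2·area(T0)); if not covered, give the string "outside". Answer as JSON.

T0:
  2·area = 12
  edge (8, 10)→(6, 18): d=(-2,8) inclusive
  edge (6, 18)→(4, 20): d=(-2,2) inclusive
  edge (4, 20)→(8, 10): d=(4,-10) inclusive
    (3,6)@(7, 13): e=[2,8,2] → X
    (4,6)@(9, 13): e=[-14,4,22] → .
    (5,6)@(11, 13): e=[-30,0,42] → .  [on edge]
    (3,7)@(7, 15): e=[-2,4,10] → .
    (4,7)@(9, 15): e=[-18,0,30] → .  [on edge]
    (3,8)@(7, 17): e=[-6,0,18] → .  [on edge]
    (2,9)@(5, 19): e=[6,0,6] → X  [on edge]
    (3,9)@(7, 19): e=[-10,-4,26] → .
  covered (2 px):
    . . . . . .
    . . . . . .
    . . . . . .
    . . . . . .
    . . . . . .
    . . . . . .
    . . . X . .
    . . . . . .
    . . . . . .
    . . X . . .

Answer: [0,6,6]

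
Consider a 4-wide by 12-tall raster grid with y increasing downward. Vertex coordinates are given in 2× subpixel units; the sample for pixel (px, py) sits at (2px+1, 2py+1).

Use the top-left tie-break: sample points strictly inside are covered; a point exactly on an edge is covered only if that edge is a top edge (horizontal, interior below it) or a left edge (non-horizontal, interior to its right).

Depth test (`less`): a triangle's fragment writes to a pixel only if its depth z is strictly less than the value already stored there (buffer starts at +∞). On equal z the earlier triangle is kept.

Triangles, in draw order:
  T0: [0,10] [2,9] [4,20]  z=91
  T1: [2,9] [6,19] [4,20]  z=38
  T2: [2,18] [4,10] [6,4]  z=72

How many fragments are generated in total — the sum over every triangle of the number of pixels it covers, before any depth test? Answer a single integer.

T0:
  2·area = 24
  edge (0, 10)→(2, 9): d=(2,-1) top-left  bias=+0
  edge (2, 9)→(4, 20): d=(2,11) right/bottom  bias=-1
  edge (4, 20)→(0, 10): d=(-4,-10) top-left  bias=+0
    (0,5)@(1, 11): e=[3,15,6] → X
    (1,5)@(3, 11): e=[5,-7,26] → .
    (0,6)@(1, 13): e=[7,19,-2] → .
    (1,7)@(3, 15): e=[13,1,10] → X
    (2,7)@(5, 15): e=[15,-21,30] → .
    (1,8)@(3, 17): e=[17,5,2] → X
    (2,8)@(5, 17): e=[19,-17,22] → .
    (1,9)@(3, 19): e=[21,9,-6] → .
  covered (3 px):
    . . . .
    . . . .
    . . . .
    . . . .
    . . . .
    X . . .
    . . . .
    . X . .
    . X . .
    . . . .
    . . . .
    . . . .
T1:
  2·area = 24
  edge (2, 9)→(6, 19): d=(4,10) right/bottom  bias=-1
  edge (6, 19)→(4, 20): d=(-2,1) right/bottom  bias=-1
  edge (4, 20)→(2, 9): d=(-2,-11) top-left  bias=+0
    (1,6)@(3, 13): e=[6,15,3] → X
    (2,6)@(5, 13): e=[-14,13,25] → .
    (1,7)@(3, 15): e=[14,11,-1] → .
    (2,8)@(5, 17): e=[2,5,17] → X
    (3,8)@(7, 17): e=[-18,3,39] → .
    (2,9)@(5, 19): e=[10,1,13] → X
    (3,9)@(7, 19): e=[-10,-1,35] → .
    (2,10)@(5, 21): e=[18,-3,9] → .
  covered (3 px):
    . . . .
    . . . .
    . . . .
    . . . .
    . . . .
    . . . .
    . X . .
    . . . .
    . . X .
    . . X .
    . . . .
    . . . .
T2:
  2·area = 4
  edge (2, 18)→(4, 10): d=(2,-8) top-left  bias=+0
  edge (4, 10)→(6, 4): d=(2,-6) top-left  bias=+0
  edge (6, 4)→(2, 18): d=(-4,14) right/bottom  bias=-1
    (3,0)@(7, 1): e=[6,0,-2] → .  [on edge]
    (2,3)@(5, 7): e=[2,0,2] → X  [on edge]
    (3,3)@(7, 7): e=[18,12,-26] → .
    (2,4)@(5, 9): e=[6,4,-6] → .
    (1,6)@(3, 13): e=[-2,0,6] → .  [on edge]
    (0,9)@(1, 19): e=[-6,0,10] → .  [on edge]
  covered (1 px):
    . . . .
    . . . .
    . . . .
    . . X .
    . . . .
    . . . .
    . . . .
    . . . .
    . . . .
    . . . .
    . . . .
    . . . .

Result: 7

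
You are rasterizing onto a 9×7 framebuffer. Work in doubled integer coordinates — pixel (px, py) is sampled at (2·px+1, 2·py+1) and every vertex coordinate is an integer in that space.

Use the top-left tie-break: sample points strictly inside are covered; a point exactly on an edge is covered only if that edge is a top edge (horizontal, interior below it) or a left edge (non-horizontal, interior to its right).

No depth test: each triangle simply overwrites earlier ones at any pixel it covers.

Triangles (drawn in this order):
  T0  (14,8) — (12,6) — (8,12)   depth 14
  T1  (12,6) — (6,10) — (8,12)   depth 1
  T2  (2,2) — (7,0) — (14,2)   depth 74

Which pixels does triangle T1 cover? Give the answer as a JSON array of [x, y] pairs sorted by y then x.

T0:
  2·area = 20  (B↔C swapped to make it positive)
  edge (14, 8)→(8, 12): d=(-6,4) right/bottom  bias=-1
  edge (8, 12)→(12, 6): d=(4,-6) top-left  bias=+0
  edge (12, 6)→(14, 8): d=(2,2) right/bottom  bias=-1
    (3,0)@(7, 1): e=[70,-50,0] → ·  [on edge]
    (4,1)@(9, 3): e=[50,-30,0] → ·  [on edge]
    (5,2)@(11, 5): e=[30,-10,0] → ·  [on edge]
    (6,3)@(13, 7): e=[10,10,0] → ·  [on edge]
    (5,4)@(11, 9): e=[6,6,8] → #
    (6,4)@(13, 9): e=[-2,18,4] → ·
    (7,4)@(15, 9): e=[-10,30,0] → ·  [on edge]
    (4,5)@(9, 11): e=[2,2,16] → #
    (5,5)@(11, 11): e=[-6,14,12] → ·
    (8,5)@(17, 11): e=[-30,50,0] → ·  [on edge]
    (4,6)@(9, 13): e=[-10,10,20] → ·
  covered (2 px):
    · · · · · · · · ·
    · · · · · · · · ·
    · · · · · · · · ·
    · · · · · · · · ·
    · · · · · # · · ·
    · · · · # · · · ·
    · · · · · · · · ·
T1:
  2·area = 20  (B↔C swapped to make it positive)
  edge (12, 6)→(8, 12): d=(-4,6) right/bottom  bias=-1
  edge (8, 12)→(6, 10): d=(-2,-2) top-left  bias=+0
  edge (6, 10)→(12, 6): d=(6,-4) top-left  bias=+0
    (0,2)@(1, 5): e=[70,0,-50] → ·  [on edge]
    (1,3)@(3, 7): e=[50,0,-30] → ·  [on edge]
    (5,3)@(11, 7): e=[2,16,2] → #
    (6,3)@(13, 7): e=[-10,20,10] → ·
    (2,4)@(5, 9): e=[30,0,-10] → ·  [on edge]
    (4,4)@(9, 9): e=[6,8,6] → #
    (5,4)@(11, 9): e=[-6,12,14] → ·
    (3,5)@(7, 11): e=[10,0,10] → #  [on edge]
    (4,5)@(9, 11): e=[-2,4,18] → ·
    (3,6)@(7, 13): e=[2,-4,22] → ·
    (4,6)@(9, 13): e=[-10,0,30] → ·  [on edge]
  covered (3 px):
    · · · · · · · · ·
    · · · · · · · · ·
    · · · · · · · · ·
    · · · · · # · · ·
    · · · · # · · · ·
    · · · # · · · · ·
    · · · · · · · · ·
T2:
  2·area = 24
  edge (2, 2)→(7, 0): d=(5,-2) top-left  bias=+0
  edge (7, 0)→(14, 2): d=(7,2) right/bottom  bias=-1
  edge (14, 2)→(2, 2): d=(-12,0) right/bottom  bias=-1
    (2,0)@(5, 1): e=[1,11,12] → #
    (3,0)@(7, 1): e=[5,7,12] → #
    (4,0)@(9, 1): e=[9,3,12] → #
    (5,0)@(11, 1): e=[13,-1,12] → ·
    (2,1)@(5, 3): e=[11,25,-12] → ·
    (3,1)@(7, 3): e=[15,21,-12] → ·
    (4,1)@(9, 3): e=[19,17,-12] → ·
  covered (3 px):
    · · # # # · · · ·
    · · · · · · · · ·
    · · · · · · · · ·
    · · · · · · · · ·
    · · · · · · · · ·
    · · · · · · · · ·
    · · · · · · · · ·

Answer: [[5,3],[4,4],[3,5]]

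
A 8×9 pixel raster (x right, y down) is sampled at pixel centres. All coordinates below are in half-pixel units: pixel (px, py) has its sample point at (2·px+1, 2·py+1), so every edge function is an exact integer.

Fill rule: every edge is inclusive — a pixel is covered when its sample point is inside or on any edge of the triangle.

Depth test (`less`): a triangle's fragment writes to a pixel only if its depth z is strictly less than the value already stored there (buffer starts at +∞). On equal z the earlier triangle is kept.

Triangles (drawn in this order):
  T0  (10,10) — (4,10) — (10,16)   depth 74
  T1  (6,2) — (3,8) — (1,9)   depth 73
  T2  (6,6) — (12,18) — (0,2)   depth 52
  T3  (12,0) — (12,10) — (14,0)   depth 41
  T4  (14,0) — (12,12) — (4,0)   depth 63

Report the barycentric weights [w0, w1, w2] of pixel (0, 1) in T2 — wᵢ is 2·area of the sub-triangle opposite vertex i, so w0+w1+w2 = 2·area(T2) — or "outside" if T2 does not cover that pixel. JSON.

T0:
  2·area = 36  (B↔C swapped to make it positive)
  edge (10, 10)→(10, 16): d=(0,6) inclusive
  edge (10, 16)→(4, 10): d=(-6,-6) inclusive
  edge (4, 10)→(10, 10): d=(6,0) inclusive
    (0,3)@(1, 7): e=[54,0,-18] → ·  [on edge]
    (1,4)@(3, 9): e=[42,0,-6] → ·  [on edge]
    (2,5)@(5, 11): e=[30,0,6] → #  [on edge]
    (3,5)@(7, 11): e=[18,12,6] → #
    (4,5)@(9, 11): e=[6,24,6] → #
    (5,5)@(11, 11): e=[-6,36,6] → ·
    (2,6)@(5, 13): e=[30,-12,18] → ·
    (3,6)@(7, 13): e=[18,0,18] → #  [on edge]
    (5,6)@(11, 13): e=[-6,24,18] → ·
    (3,7)@(7, 15): e=[18,-12,30] → ·
    (4,7)@(9, 15): e=[6,0,30] → #  [on edge]
    (5,7)@(11, 15): e=[-6,12,30] → ·
    (5,8)@(11, 17): e=[-6,0,42] → ·  [on edge]
  covered (6 px):
    · · · · · · · ·
    · · · · · · · ·
    · · · · · · · ·
    · · · · · · · ·
    · · · · · · · ·
    · · # # # · · ·
    · · · # # · · ·
    · · · · # · · ·
    · · · · · · · ·
T1:
  2·area = 9
  edge (6, 2)→(3, 8): d=(-3,6) inclusive
  edge (3, 8)→(1, 9): d=(-2,1) inclusive
  edge (1, 9)→(6, 2): d=(5,-7) inclusive
    (6,1)@(13, 3): e=[-45,0,54] → ·  [on edge]
    (4,2)@(9, 5): e=[-27,0,36] → ·  [on edge]
    (1,3)@(3, 7): e=[3,2,4] → #
    (2,3)@(5, 7): e=[-9,0,18] → ·  [on edge]
    (0,4)@(1, 9): e=[9,0,0] → #  [on edge]
    (1,4)@(3, 9): e=[-3,-2,14] → ·
    (0,5)@(1, 11): e=[3,-4,10] → ·
  covered (2 px):
    · · · · · · · ·
    · · · · · · · ·
    · · · · · · · ·
    · # · · · · · ·
    # · · · · · · ·
    · · · · · · · ·
    · · · · · · · ·
    · · · · · · · ·
    · · · · · · · ·
T2:
  2·area = 48
  edge (6, 6)→(12, 18): d=(6,12) inclusive
  edge (12, 18)→(0, 2): d=(-12,-16) inclusive
  edge (0, 2)→(6, 6): d=(6,4) inclusive
    (0,1)@(1, 3): e=[42,4,2] → #
    (1,1)@(3, 3): e=[18,36,-6] → ·
    (0,2)@(1, 5): e=[54,-20,14] → ·
    (1,2)@(3, 5): e=[30,12,6] → #
    (2,2)@(5, 5): e=[6,44,-2] → ·
    (1,3)@(3, 7): e=[42,-12,18] → ·
    (2,3)@(5, 7): e=[18,20,10] → #
    (3,3)@(7, 7): e=[-6,52,2] → ·
    (2,4)@(5, 9): e=[30,-4,22] → ·
    (3,4)@(7, 9): e=[6,28,14] → #
    (4,4)@(9, 9): e=[-18,60,6] → ·
    (3,5)@(7, 11): e=[18,4,26] → #
  covered (6 px):
    · · · · · · · ·
    # · · · · · · ·
    · # · · · · · ·
    · · # · · · · ·
    · · · # · · · ·
    · · · # · · · ·
    · · · · # · · ·
    · · · · · · · ·
    · · · · · · · ·
T3:
  2·area = 20  (B↔C swapped to make it positive)
  edge (12, 0)→(14, 0): d=(2,0) inclusive
  edge (14, 0)→(12, 10): d=(-2,10) inclusive
  edge (12, 10)→(12, 0): d=(0,-10) inclusive
    (6,0)@(13, 1): e=[2,8,10] → #
    (7,0)@(15, 1): e=[2,-12,30] → ·
    (6,1)@(13, 3): e=[6,4,10] → #
    (7,1)@(15, 3): e=[6,-16,30] → ·
    (6,2)@(13, 5): e=[10,0,10] → #  [on edge]
    (7,2)@(15, 5): e=[10,-20,30] → ·
    (6,3)@(13, 7): e=[14,-4,10] → ·
    (5,7)@(11, 15): e=[30,0,-10] → ·  [on edge]
  covered (3 px):
    · · · · · · # ·
    · · · · · · # ·
    · · · · · · # ·
    · · · · · · · ·
    · · · · · · · ·
    · · · · · · · ·
    · · · · · · · ·
    · · · · · · · ·
    · · · · · · · ·
T4:
  2·area = 120
  edge (14, 0)→(12, 12): d=(-2,12) inclusive
  edge (12, 12)→(4, 0): d=(-8,-12) inclusive
  edge (4, 0)→(14, 0): d=(10,0) inclusive
    (2,0)@(5, 1): e=[106,4,10] → #
    (3,0)@(7, 1): e=[82,28,10] → #
    (4,0)@(9, 1): e=[58,52,10] → #
    (5,0)@(11, 1): e=[34,76,10] → #
    (6,0)@(13, 1): e=[10,100,10] → #
    (7,0)@(15, 1): e=[-14,124,10] → ·
    (2,1)@(5, 3): e=[102,-12,30] → ·
    (3,1)@(7, 3): e=[78,12,30] → #
    (7,1)@(15, 3): e=[-18,108,30] → ·
    (3,2)@(7, 5): e=[74,-4,50] → ·
    (4,2)@(9, 5): e=[50,20,50] → #
    (7,2)@(15, 5): e=[-22,92,50] → ·
  covered (15 px):
    · · # # # # # ·
    · · · # # # # ·
    · · · · # # # ·
    · · · · # # · ·
    · · · · · # · ·
    · · · · · · · ·
    · · · · · · · ·
    · · · · · · · ·
    · · · · · · · ·

Answer: [4,2,42]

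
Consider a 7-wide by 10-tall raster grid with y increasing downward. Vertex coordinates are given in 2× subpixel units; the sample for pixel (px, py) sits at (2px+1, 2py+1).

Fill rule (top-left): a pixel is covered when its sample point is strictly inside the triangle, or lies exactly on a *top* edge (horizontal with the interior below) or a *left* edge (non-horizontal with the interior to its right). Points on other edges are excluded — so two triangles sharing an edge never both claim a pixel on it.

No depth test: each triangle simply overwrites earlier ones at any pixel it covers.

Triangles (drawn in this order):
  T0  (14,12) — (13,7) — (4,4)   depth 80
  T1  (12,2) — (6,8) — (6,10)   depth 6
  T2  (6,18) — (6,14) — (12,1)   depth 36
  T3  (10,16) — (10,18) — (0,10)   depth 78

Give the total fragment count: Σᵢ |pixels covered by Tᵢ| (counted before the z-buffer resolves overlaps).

T0:
  2·area = 42  (B↔C swapped to make it positive)
  edge (14, 12)→(4, 4): d=(-10,-8) top-left  bias=+0
  edge (4, 4)→(13, 7): d=(9,3) right/bottom  bias=-1
  edge (13, 7)→(14, 12): d=(1,5) right/bottom  bias=-1
    (0,1)@(1, 3): e=[-14,0,56] → .  [on edge]
    (3,2)@(7, 5): e=[14,0,28] → .  [on edge]
    (4,3)@(9, 7): e=[10,12,20] → X
    (5,3)@(11, 7): e=[26,6,10] → X
    (6,3)@(13, 7): e=[42,0,0] → .  [on edge]
    (4,4)@(9, 9): e=[-10,30,22] → .
    (5,4)@(11, 9): e=[6,24,12] → X
    (6,4)@(13, 9): e=[22,18,2] → X
    (5,5)@(11, 11): e=[-14,42,14] → .
    (6,5)@(13, 11): e=[2,36,4] → X
    (6,6)@(13, 13): e=[-18,54,6] → .
  covered (5 px):
    . . . . . . .
    . . . . . . .
    . . . . . . .
    . . . . X X .
    . . . . . X X
    . . . . . . X
    . . . . . . .
    . . . . . . .
    . . . . . . .
    . . . . . . .
T1:
  2·area = 12  (B↔C swapped to make it positive)
  edge (12, 2)→(6, 10): d=(-6,8) right/bottom  bias=-1
  edge (6, 10)→(6, 8): d=(0,-2) top-left  bias=+0
  edge (6, 8)→(12, 2): d=(6,-6) top-left  bias=+0
    (6,0)@(13, 1): e=[-2,14,0] → .  [on edge]
    (5,1)@(11, 3): e=[2,10,0] → X  [on edge]
    (6,1)@(13, 3): e=[-14,14,12] → .
    (4,2)@(9, 5): e=[6,6,0] → X  [on edge]
    (5,2)@(11, 5): e=[-10,10,12] → .
    (3,3)@(7, 7): e=[10,2,0] → X  [on edge]
    (4,3)@(9, 7): e=[-6,6,12] → .
    (2,4)@(5, 9): e=[14,-2,0] → .  [on edge]
    (3,4)@(7, 9): e=[-2,2,12] → .
    (1,5)@(3, 11): e=[18,-6,0] → .  [on edge]
    (0,6)@(1, 13): e=[22,-10,0] → .  [on edge]
  covered (3 px):
    . . . . . . .
    . . . . . X .
    . . . . X . .
    . . . X . . .
    . . . . . . .
    . . . . . . .
    . . . . . . .
    . . . . . . .
    . . . . . . .
    . . . . . . .
T2:
  2·area = 24
  edge (6, 18)→(6, 14): d=(0,-4) top-left  bias=+0
  edge (6, 14)→(12, 1): d=(6,-13) top-left  bias=+0
  edge (12, 1)→(6, 18): d=(-6,17) right/bottom  bias=-1
    (4,4)@(9, 9): e=[12,9,3] → X
    (5,4)@(11, 9): e=[20,35,-31] → .
    (4,5)@(9, 11): e=[12,21,-9] → .
    (3,6)@(7, 13): e=[4,7,13] → X
    (4,6)@(9, 13): e=[12,33,-21] → .
    (3,7)@(7, 15): e=[4,19,1] → X
    (4,7)@(9, 15): e=[12,45,-33] → .
    (3,8)@(7, 17): e=[4,31,-11] → .
  covered (3 px):
    . . . . . . .
    . . . . . . .
    . . . . . . .
    . . . . . . .
    . . . . X . .
    . . . . . . .
    . . . X . . .
    . . . X . . .
    . . . . . . .
    . . . . . . .
T3:
  2·area = 20
  edge (10, 16)→(10, 18): d=(0,2) right/bottom  bias=-1
  edge (10, 18)→(0, 10): d=(-10,-8) top-left  bias=+0
  edge (0, 10)→(10, 16): d=(10,6) right/bottom  bias=-1
    (2,6)@(5, 13): e=[10,10,0] → .  [on edge]
    (3,7)@(7, 15): e=[6,6,8] → X
    (4,7)@(9, 15): e=[2,22,-4] → .
    (3,8)@(7, 17): e=[6,-14,28] → .
    (4,8)@(9, 17): e=[2,2,16] → X
    (5,8)@(11, 17): e=[-2,18,4] → .
    (4,9)@(9, 19): e=[2,-18,36] → .
  covered (2 px):
    . . . . . . .
    . . . . . . .
    . . . . . . .
    . . . . . . .
    . . . . . . .
    . . . . . . .
    . . . . . . .
    . . . X . . .
    . . . . X . .
    . . . . . . .

Answer: 13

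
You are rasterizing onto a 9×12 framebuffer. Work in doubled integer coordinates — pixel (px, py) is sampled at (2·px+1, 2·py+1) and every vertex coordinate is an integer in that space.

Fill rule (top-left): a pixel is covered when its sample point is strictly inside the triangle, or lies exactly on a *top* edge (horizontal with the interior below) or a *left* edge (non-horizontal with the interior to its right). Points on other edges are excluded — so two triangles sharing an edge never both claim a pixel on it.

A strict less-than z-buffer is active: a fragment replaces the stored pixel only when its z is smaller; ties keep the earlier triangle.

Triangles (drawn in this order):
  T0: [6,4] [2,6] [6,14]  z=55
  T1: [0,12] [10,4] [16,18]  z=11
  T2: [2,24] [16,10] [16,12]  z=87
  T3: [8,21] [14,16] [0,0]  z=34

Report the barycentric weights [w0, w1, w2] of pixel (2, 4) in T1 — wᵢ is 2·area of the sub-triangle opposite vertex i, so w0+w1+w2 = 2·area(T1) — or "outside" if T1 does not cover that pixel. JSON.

T0:
  2·area = 40  (B↔C swapped to make it positive)
  edge (6, 4)→(6, 14): d=(0,10) right/bottom  bias=-1
  edge (6, 14)→(2, 6): d=(-4,-8) top-left  bias=+0
  edge (2, 6)→(6, 4): d=(4,-2) top-left  bias=+0
    (2,2)@(5, 5): e=[10,28,2] → █
    (3,2)@(7, 5): e=[-10,44,6] → ·
    (1,3)@(3, 7): e=[30,4,6] → █
    (3,3)@(7, 7): e=[-10,36,14] → ·
    (1,4)@(3, 9): e=[30,-4,14] → ·
    (2,4)@(5, 9): e=[10,12,18] → █
    (3,4)@(7, 9): e=[-10,28,22] → ·
    (2,5)@(5, 11): e=[10,4,26] → █
    (3,5)@(7, 11): e=[-10,20,30] → ·
    (2,6)@(5, 13): e=[10,-4,34] → ·
  covered (5 px):
    · · · · · · · · ·
    · · · · · · · · ·
    · · █ · · · · · ·
    · █ █ · · · · · ·
    · · █ · · · · · ·
    · · █ · · · · · ·
    · · · · · · · · ·
    · · · · · · · · ·
    · · · · · · · · ·
    · · · · · · · · ·
    · · · · · · · · ·
    · · · · · · · · ·
T1:
  2·area = 188
  edge (0, 12)→(10, 4): d=(10,-8) top-left  bias=+0
  edge (10, 4)→(16, 18): d=(6,14) right/bottom  bias=-1
  edge (16, 18)→(0, 12): d=(-16,-6) top-left  bias=+0
    (4,2)@(9, 5): e=[2,20,166] → █
    (5,2)@(11, 5): e=[18,-8,178] → ·
    (3,3)@(7, 7): e=[6,60,122] → █
    (5,3)@(11, 7): e=[38,4,146] → █
    (6,3)@(13, 7): e=[54,-24,158] → ·
    (2,4)@(5, 9): e=[10,100,78] → █
    (6,4)@(13, 9): e=[74,-12,126] → ·
    (1,5)@(3, 11): e=[14,140,34] → █
    (6,5)@(13, 11): e=[94,0,94] → ·  [on edge]
    (1,6)@(3, 13): e=[34,152,2] → █
    (6,6)@(13, 13): e=[114,12,62] → █
    (7,6)@(15, 13): e=[130,-16,74] → ·
  covered (23 px):
    · · · · · · · · ·
    · · · · · · · · ·
    · · · · █ · · · ·
    · · · █ █ █ · · ·
    · · █ █ █ █ · · ·
    · █ █ █ █ █ · · ·
    · █ █ █ █ █ █ · ·
    · · · · █ █ █ · ·
    · · · · · · · █ ·
    · · · · · · · · ·
    · · · · · · · · ·
    · · · · · · · · ·
T2:
  2·area = 28
  edge (2, 24)→(16, 10): d=(14,-14) top-left  bias=+0
  edge (16, 10)→(16, 12): d=(0,2) right/bottom  bias=-1
  edge (16, 12)→(2, 24): d=(-14,12) right/bottom  bias=-1
    (8,4)@(17, 9): e=[0,-2,30] → ·  [on edge]
    (7,5)@(15, 11): e=[0,2,26] → █  [on edge]
    (8,5)@(17, 11): e=[28,-2,2] → ·
    (6,6)@(13, 13): e=[0,6,22] → █  [on edge]
    (7,6)@(15, 13): e=[28,2,-2] → ·
    (5,7)@(11, 15): e=[0,10,18] → █  [on edge]
    (6,7)@(13, 15): e=[28,6,-6] → ·
    (4,8)@(9, 17): e=[0,14,14] → █  [on edge]
    (5,8)@(11, 17): e=[28,10,-10] → ·
    (3,9)@(7, 19): e=[0,18,10] → █  [on edge]
    (4,9)@(9, 19): e=[28,14,-14] → ·
    (2,10)@(5, 21): e=[0,22,6] → █  [on edge]
    (1,11)@(3, 23): e=[0,26,2] → █  [on edge]
  covered (7 px):
    · · · · · · · · ·
    · · · · · · · · ·
    · · · · · · · · ·
    · · · · · · · · ·
    · · · · · · · · ·
    · · · · · · · █ ·
    · · · · · · █ · ·
    · · · · · █ · · ·
    · · · · █ · · · ·
    · · · █ · · · · ·
    · · █ · · · · · ·
    · █ · · · · · · ·
T3:
  2·area = 166  (B↔C swapped to make it positive)
  edge (8, 21)→(0, 0): d=(-8,-21) top-left  bias=+0
  edge (0, 0)→(14, 16): d=(14,16) right/bottom  bias=-1
  edge (14, 16)→(8, 21): d=(-6,5) right/bottom  bias=-1
    (1,2)@(3, 5): e=[23,22,121] → █
    (2,2)@(5, 5): e=[65,-10,111] → ·
    (1,3)@(3, 7): e=[7,50,109] → █
    (2,3)@(5, 7): e=[49,18,99] → █
    (3,3)@(7, 7): e=[91,-14,89] → ·
    (1,4)@(3, 9): e=[-9,78,97] → ·
    (2,4)@(5, 9): e=[33,46,87] → █
    (3,4)@(7, 9): e=[75,14,77] → █
    (4,4)@(9, 9): e=[117,-18,67] → ·
    (2,5)@(5, 11): e=[17,74,75] → █
    (4,5)@(9, 11): e=[101,10,55] → █
    (5,5)@(11, 11): e=[143,-22,45] → ·
  covered (20 px):
    · · · · · · · · ·
    · · · · · · · · ·
    · █ · · · · · · ·
    · █ █ · · · · · ·
    · · █ █ · · · · ·
    · · █ █ █ · · · ·
    · · █ █ █ █ · · ·
    · · · █ █ █ █ · ·
    · · · █ █ █ · · ·
    · · · · █ · · · ·
    · · · · · · · · ·
    · · · · · · · · ·

Answer: [100,78,10]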